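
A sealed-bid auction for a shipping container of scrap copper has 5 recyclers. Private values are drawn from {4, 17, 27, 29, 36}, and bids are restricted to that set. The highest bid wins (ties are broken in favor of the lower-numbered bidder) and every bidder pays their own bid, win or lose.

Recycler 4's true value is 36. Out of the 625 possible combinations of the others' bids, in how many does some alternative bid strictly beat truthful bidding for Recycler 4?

413

Others bid (4, 4, 4, 4): truth gives 0; bid 17 gives 19 > 0. Violating.
Others bid (4, 4, 4, 17): truth gives 0; bid 17 gives 19 > 0. Violating.
Others bid (4, 4, 4, 27): truth gives 0; bid 27 gives 9 > 0. Violating.
Others bid (4, 4, 4, 29): truth gives 0; bid 29 gives 7 > 0. Violating.
Others bid (4, 4, 4, 36): truth gives 0; no alternative beats it.
Others bid (4, 4, 17, 36): truth gives 0; no alternative beats it.
(Checking all 625 profiles: 413 have a profitable deviation, 212 do not.)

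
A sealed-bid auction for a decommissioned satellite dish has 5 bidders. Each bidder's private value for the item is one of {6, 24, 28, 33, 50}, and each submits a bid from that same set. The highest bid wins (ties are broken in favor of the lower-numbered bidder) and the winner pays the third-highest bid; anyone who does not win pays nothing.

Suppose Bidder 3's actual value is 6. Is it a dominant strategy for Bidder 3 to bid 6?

Check each profile of the others' bids and compare truth against every alternative bid.
Others bid (6, 6, 24, 24): truth gives 0, best alternative gives -18.
Others bid (6, 6, 6, 6): truth gives 0, best alternative gives 0.
Others bid (6, 6, 6, 24): truth gives 0, best alternative gives 0.
Others bid (6, 6, 6, 28): truth gives 0, best alternative gives 0.
Others bid (6, 6, 6, 33): truth gives 0, best alternative gives 0.
Others bid (6, 6, 6, 50): truth gives 0, best alternative gives 0.
(Remaining 619 profiles checked similarly; truth is weakly best in each.)
In every case the truthful bid is at least as good as any alternative, so it is a dominant strategy.

Yes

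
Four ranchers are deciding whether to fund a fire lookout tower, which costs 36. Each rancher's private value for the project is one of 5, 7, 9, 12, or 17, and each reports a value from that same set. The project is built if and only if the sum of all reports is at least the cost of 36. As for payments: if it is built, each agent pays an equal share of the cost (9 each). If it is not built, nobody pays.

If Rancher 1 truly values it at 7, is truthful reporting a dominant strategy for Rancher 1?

Consider the case where Rancher 2 reports 5, Rancher 3 reports 7 and Rancher 4 reports 17.
Truthful report 7: project built, pays 9, utility 7 - 9 = -2.
Report 5 instead: project not built, utility 0.
Since 0 > -2, reporting 5 is strictly better here, so truthful reporting is not dominant.

No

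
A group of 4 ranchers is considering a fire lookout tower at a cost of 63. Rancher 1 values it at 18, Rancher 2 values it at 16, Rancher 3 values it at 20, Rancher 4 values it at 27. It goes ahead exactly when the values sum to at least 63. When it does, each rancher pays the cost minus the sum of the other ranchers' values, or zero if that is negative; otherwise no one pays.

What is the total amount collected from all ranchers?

Total value 81 ≥ cost 63, so it is built.
Rancher 1: others sum to 63; max(0, 63 - 63) = 0.
Rancher 2: others sum to 65; max(0, 63 - 65) = 0.
Rancher 3: others sum to 61; max(0, 63 - 61) = 2.
Rancher 4: others sum to 54; max(0, 63 - 54) = 9.
Total collected = 0 + 0 + 2 + 9 = 11.

11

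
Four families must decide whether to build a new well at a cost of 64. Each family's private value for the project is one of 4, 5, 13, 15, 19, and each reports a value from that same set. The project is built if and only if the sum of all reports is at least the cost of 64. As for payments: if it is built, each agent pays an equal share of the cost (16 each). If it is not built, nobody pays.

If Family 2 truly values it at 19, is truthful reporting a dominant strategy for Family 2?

Check each profile of the others' reports and compare truth against every alternative report.
Others report (13, 13, 19): truth gives 3, best alternative gives 0.
Others report (13, 15, 19): truth gives 3, best alternative gives 0.
Others report (13, 19, 13): truth gives 3, best alternative gives 0.
Others report (13, 19, 15): truth gives 3, best alternative gives 0.
Others report (15, 13, 19): truth gives 3, best alternative gives 0.
Others report (15, 15, 15): truth gives 3, best alternative gives 0.
(Remaining 119 profiles checked similarly; truth is weakly best in each.)
In every case the truthful report is at least as good as any alternative, so it is a dominant strategy.

Yes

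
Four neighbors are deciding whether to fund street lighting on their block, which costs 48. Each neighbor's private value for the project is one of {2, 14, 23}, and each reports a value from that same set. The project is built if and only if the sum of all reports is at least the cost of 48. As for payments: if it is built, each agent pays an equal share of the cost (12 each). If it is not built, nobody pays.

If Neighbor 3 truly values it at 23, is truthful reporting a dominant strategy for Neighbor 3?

Yes

Check each profile of the others' reports and compare truth against every alternative report.
Others report (2, 2, 23): truth gives 11, best alternative gives 0.
Others report (2, 14, 14): truth gives 11, best alternative gives 0.
Others report (2, 23, 2): truth gives 11, best alternative gives 0.
Others report (14, 2, 14): truth gives 11, best alternative gives 0.
Others report (14, 14, 2): truth gives 11, best alternative gives 0.
Others report (23, 2, 2): truth gives 11, best alternative gives 0.
(Remaining 21 profiles checked similarly; truth is weakly best in each.)
In every case the truthful report is at least as good as any alternative, so it is a dominant strategy.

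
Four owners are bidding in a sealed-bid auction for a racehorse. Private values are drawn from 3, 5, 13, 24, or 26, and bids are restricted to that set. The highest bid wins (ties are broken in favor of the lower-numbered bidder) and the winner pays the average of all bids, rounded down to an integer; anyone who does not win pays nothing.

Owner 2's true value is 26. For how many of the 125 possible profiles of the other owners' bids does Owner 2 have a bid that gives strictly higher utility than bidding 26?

34

Others bid (3, 3, 3): truth gives 18; bid 5 gives 23 > 18. Violating.
Others bid (3, 3, 5): truth gives 17; bid 5 gives 22 > 17. Violating.
Others bid (3, 3, 13): truth gives 15; bid 13 gives 18 > 15. Violating.
Others bid (3, 3, 24): truth gives 12; bid 24 gives 13 > 12. Violating.
Others bid (3, 3, 26): truth gives 12; no alternative beats it.
Others bid (3, 5, 24): truth gives 12; no alternative beats it.
(Checking all 125 profiles: 34 have a profitable deviation, 91 do not.)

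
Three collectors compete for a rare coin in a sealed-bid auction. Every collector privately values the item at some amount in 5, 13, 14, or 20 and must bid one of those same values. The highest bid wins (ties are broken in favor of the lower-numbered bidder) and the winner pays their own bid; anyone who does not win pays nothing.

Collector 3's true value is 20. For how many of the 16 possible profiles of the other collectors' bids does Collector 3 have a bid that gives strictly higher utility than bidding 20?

4

Others bid (5, 5): truth gives 0; bid 13 gives 7 > 0. Violating.
Others bid (5, 13): truth gives 0; bid 14 gives 6 > 0. Violating.
Others bid (13, 5): truth gives 0; bid 14 gives 6 > 0. Violating.
Others bid (13, 13): truth gives 0; bid 14 gives 6 > 0. Violating.
Others bid (5, 14): truth gives 0; no alternative beats it.
Others bid (5, 20): truth gives 0; no alternative beats it.
(Checking all 16 profiles: 4 have a profitable deviation, 12 do not.)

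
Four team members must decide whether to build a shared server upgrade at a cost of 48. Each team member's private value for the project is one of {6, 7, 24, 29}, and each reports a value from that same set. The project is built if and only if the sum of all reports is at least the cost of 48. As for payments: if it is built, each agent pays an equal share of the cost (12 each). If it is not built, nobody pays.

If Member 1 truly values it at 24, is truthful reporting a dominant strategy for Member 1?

No

Consider the case where Member 2 reports 6, Member 3 reports 6 and Member 4 reports 7.
Truthful report 24: project not built, utility 0.
Report 29 instead: project built, pays 12, utility 24 - 12 = 12.
Since 12 > 0, reporting 29 is strictly better here, so truthful reporting is not dominant.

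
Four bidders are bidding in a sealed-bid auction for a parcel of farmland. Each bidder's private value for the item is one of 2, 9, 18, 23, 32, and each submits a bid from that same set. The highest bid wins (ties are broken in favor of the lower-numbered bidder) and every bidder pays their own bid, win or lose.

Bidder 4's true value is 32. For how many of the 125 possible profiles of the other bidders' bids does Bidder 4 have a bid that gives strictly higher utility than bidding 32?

88

Others bid (2, 2, 2): truth gives 0; bid 9 gives 23 > 0. Violating.
Others bid (2, 2, 9): truth gives 0; bid 18 gives 14 > 0. Violating.
Others bid (2, 2, 18): truth gives 0; bid 23 gives 9 > 0. Violating.
Others bid (2, 2, 32): truth gives -32; bid 2 gives -2 > -32. Violating.
Others bid (2, 2, 23): truth gives 0; no alternative beats it.
Others bid (2, 9, 23): truth gives 0; no alternative beats it.
(Checking all 125 profiles: 88 have a profitable deviation, 37 do not.)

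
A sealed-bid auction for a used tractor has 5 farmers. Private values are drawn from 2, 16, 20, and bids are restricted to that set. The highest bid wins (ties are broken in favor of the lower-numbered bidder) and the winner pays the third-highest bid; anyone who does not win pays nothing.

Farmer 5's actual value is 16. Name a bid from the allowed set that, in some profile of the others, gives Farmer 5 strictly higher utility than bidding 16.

Suppose Farmer 1 bids 2, Farmer 2 bids 2, Farmer 3 bids 2 and Farmer 4 bids 16.
Bid 16: loses, pays 0, utility 0.
Bid 20: wins, pays 2, utility 16 - 2 = 14.
So bidding 20 beats truth here (14 > 0).

20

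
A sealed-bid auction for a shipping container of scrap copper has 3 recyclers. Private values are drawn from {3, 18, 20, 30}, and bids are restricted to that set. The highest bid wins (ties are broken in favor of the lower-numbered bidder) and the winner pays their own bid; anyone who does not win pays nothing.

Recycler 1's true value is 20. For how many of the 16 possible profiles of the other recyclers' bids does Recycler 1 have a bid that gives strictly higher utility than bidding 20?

4

Others bid (3, 3): truth gives 0; bid 3 gives 17 > 0. Violating.
Others bid (3, 18): truth gives 0; bid 18 gives 2 > 0. Violating.
Others bid (18, 3): truth gives 0; bid 18 gives 2 > 0. Violating.
Others bid (18, 18): truth gives 0; bid 18 gives 2 > 0. Violating.
Others bid (3, 20): truth gives 0; no alternative beats it.
Others bid (3, 30): truth gives 0; no alternative beats it.
(Checking all 16 profiles: 4 have a profitable deviation, 12 do not.)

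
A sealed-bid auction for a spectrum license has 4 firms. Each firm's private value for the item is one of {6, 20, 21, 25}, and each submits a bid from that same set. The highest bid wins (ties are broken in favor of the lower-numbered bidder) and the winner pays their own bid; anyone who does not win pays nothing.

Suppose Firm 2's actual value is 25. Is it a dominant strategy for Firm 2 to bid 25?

Consider the case where Firm 1 bids 6, Firm 3 bids 6 and Firm 4 bids 6.
Truthful bid 25: wins, pays 25, utility 25 - 25 = 0.
Bid 20 instead: wins, pays 20, utility 25 - 20 = 5.
Since 5 > 0, bidding 20 is strictly better here, so truthful bidding is not dominant.

No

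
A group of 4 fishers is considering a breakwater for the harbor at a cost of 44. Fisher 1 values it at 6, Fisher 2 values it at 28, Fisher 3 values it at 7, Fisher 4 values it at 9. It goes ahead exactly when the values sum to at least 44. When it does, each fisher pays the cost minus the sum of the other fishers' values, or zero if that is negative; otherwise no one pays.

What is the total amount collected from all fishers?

Total value 50 ≥ cost 44, so it is built.
Fisher 1: others sum to 44; max(0, 44 - 44) = 0.
Fisher 2: others sum to 22; max(0, 44 - 22) = 22.
Fisher 3: others sum to 43; max(0, 44 - 43) = 1.
Fisher 4: others sum to 41; max(0, 44 - 41) = 3.
Total collected = 0 + 22 + 1 + 3 = 26.

26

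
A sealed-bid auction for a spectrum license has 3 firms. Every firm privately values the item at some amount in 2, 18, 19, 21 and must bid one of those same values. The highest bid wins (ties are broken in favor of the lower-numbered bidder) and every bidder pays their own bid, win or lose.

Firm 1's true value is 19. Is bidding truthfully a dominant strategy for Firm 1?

No

Consider the case where Firm 2 bids 2 and Firm 3 bids 2.
Truthful bid 19: wins, pays 19, utility 19 - 19 = 0.
Bid 2 instead: wins, pays 2, utility 19 - 2 = 17.
Since 17 > 0, bidding 2 is strictly better here, so truthful bidding is not dominant.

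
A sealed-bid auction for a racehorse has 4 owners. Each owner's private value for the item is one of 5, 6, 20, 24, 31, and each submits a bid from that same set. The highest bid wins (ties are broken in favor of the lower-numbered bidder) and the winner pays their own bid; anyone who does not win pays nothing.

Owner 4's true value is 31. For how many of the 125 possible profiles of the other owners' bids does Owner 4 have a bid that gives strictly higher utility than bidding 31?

27

Others bid (5, 5, 5): truth gives 0; bid 6 gives 25 > 0. Violating.
Others bid (5, 5, 6): truth gives 0; bid 20 gives 11 > 0. Violating.
Others bid (5, 5, 20): truth gives 0; bid 24 gives 7 > 0. Violating.
Others bid (5, 6, 5): truth gives 0; bid 20 gives 11 > 0. Violating.
Others bid (5, 5, 24): truth gives 0; no alternative beats it.
Others bid (5, 5, 31): truth gives 0; no alternative beats it.
(Checking all 125 profiles: 27 have a profitable deviation, 98 do not.)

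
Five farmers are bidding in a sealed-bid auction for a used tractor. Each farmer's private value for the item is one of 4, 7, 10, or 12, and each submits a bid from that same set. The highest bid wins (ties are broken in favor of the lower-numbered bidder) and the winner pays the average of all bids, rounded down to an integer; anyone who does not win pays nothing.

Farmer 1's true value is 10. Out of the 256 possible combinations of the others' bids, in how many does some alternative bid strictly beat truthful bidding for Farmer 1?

Others bid (4, 4, 4, 4): truth gives 5; bid 4 gives 6 > 5. Violating.
Others bid (4, 4, 4, 12): truth gives 0; bid 12 gives 3 > 0. Violating.
Others bid (4, 4, 7, 7): truth gives 4; bid 7 gives 5 > 4. Violating.
Others bid (4, 4, 7, 12): truth gives 0; bid 12 gives 3 > 0. Violating.
Others bid (4, 4, 4, 7): truth gives 5; no alternative beats it.
Others bid (4, 4, 4, 10): truth gives 4; no alternative beats it.
(Checking all 256 profiles: 121 have a profitable deviation, 135 do not.)

121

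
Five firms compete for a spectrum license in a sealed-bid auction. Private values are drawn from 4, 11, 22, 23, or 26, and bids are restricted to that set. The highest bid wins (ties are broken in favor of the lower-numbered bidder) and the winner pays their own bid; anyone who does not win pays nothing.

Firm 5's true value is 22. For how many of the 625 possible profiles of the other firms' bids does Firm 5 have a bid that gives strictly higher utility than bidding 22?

1

Others bid (4, 4, 4, 4): truth gives 0; bid 11 gives 11 > 0. Violating.
Others bid (4, 4, 4, 11): truth gives 0; no alternative beats it.
Others bid (4, 4, 4, 22): truth gives 0; no alternative beats it.
(Checking all 625 profiles: 1 has a profitable deviation, 624 do not.)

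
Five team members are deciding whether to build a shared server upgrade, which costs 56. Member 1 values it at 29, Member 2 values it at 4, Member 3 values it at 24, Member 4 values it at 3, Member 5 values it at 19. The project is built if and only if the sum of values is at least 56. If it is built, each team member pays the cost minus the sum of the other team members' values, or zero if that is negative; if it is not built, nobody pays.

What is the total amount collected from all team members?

Total value 79 ≥ cost 56, so it is built.
Member 1: others sum to 50; max(0, 56 - 50) = 6.
Member 2: others sum to 75; max(0, 56 - 75) = 0.
Member 3: others sum to 55; max(0, 56 - 55) = 1.
Member 4: others sum to 76; max(0, 56 - 76) = 0.
Member 5: others sum to 60; max(0, 56 - 60) = 0.
Total collected = 6 + 0 + 1 + 0 + 0 = 7.

7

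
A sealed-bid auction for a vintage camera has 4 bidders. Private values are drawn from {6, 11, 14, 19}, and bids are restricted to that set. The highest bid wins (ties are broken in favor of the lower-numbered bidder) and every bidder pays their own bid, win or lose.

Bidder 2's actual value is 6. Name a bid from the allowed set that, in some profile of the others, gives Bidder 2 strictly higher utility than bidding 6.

Suppose Bidder 1 bids 6, Bidder 3 bids 6 and Bidder 4 bids 6.
Bid 6: loses but pays 6, utility -6.
Bid 11: wins, pays 11, utility 6 - 11 = -5.
So bidding 11 beats truth here (-5 > -6).

11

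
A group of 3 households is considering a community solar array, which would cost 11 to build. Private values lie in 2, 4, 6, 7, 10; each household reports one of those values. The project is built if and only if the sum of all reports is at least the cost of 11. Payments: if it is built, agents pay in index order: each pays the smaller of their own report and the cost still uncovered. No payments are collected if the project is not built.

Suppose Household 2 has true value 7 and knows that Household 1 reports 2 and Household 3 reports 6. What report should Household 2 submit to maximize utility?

Report 2: project not built, utility 0.
Report 4: project built, pays 4, utility 7 - 4 = 3.
Report 6: project built, pays 6, utility 7 - 6 = 1.
Report 7: project built, pays 7, utility 7 - 7 = 0.
Report 10: project built, pays 9, utility 7 - 9 = -2.
The best choice is 4 with utility 3.

4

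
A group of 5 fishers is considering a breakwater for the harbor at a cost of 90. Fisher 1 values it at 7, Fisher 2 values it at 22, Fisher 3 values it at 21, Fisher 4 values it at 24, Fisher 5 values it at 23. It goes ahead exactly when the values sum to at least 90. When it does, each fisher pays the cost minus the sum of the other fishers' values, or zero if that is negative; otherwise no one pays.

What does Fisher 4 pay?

Total value 97 ≥ cost 90, so the project is built.
The other fishers' values sum to 73.
Cost minus that sum is 90 - 73 = 17.

17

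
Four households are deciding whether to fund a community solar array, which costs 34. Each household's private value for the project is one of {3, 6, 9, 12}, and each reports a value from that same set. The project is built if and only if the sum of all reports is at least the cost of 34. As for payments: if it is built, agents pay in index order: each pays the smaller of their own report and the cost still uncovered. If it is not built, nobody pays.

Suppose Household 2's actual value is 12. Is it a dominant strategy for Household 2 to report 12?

No

Consider the case where Household 1 reports 3, Household 3 reports 12 and Household 4 reports 12.
Truthful report 12: project built, pays 12, utility 12 - 12 = 0.
Report 9 instead: project built, pays 9, utility 12 - 9 = 3.
Since 3 > 0, reporting 9 is strictly better here, so truthful reporting is not dominant.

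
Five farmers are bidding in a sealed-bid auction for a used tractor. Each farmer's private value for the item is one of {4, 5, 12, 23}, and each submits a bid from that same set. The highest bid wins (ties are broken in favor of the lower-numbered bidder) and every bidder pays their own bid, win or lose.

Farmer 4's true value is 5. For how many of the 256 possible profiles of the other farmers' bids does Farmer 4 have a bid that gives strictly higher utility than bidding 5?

Others bid (4, 4, 4, 12): truth gives -5; bid 4 gives -4 > -5. Violating.
Others bid (4, 4, 4, 23): truth gives -5; bid 4 gives -4 > -5. Violating.
Others bid (4, 4, 5, 4): truth gives -5; bid 4 gives -4 > -5. Violating.
Others bid (4, 4, 5, 5): truth gives -5; bid 4 gives -4 > -5. Violating.
Others bid (4, 4, 4, 4): truth gives 0; no alternative beats it.
Others bid (4, 4, 4, 5): truth gives 0; no alternative beats it.
(Checking all 256 profiles: 254 have a profitable deviation, 2 do not.)

254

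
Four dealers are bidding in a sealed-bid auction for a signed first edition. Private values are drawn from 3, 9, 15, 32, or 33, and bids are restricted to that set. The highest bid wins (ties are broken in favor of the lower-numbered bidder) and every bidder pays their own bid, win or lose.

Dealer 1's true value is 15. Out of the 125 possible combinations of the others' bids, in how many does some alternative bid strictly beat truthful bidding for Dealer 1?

Others bid (3, 3, 3): truth gives 0; bid 3 gives 12 > 0. Violating.
Others bid (3, 3, 9): truth gives 0; bid 9 gives 6 > 0. Violating.
Others bid (3, 3, 32): truth gives -15; bid 3 gives -3 > -15. Violating.
Others bid (3, 3, 33): truth gives -15; bid 3 gives -3 > -15. Violating.
Others bid (3, 3, 15): truth gives 0; no alternative beats it.
Others bid (3, 9, 15): truth gives 0; no alternative beats it.
(Checking all 125 profiles: 106 have a profitable deviation, 19 do not.)

106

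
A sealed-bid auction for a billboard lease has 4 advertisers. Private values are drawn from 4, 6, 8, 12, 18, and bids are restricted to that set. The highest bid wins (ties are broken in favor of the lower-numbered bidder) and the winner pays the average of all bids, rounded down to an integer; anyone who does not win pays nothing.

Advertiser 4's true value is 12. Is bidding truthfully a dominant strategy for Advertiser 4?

No

Consider the case where Advertiser 1 bids 4, Advertiser 2 bids 4 and Advertiser 3 bids 4.
Truthful bid 12: wins, pays 6, utility 12 - 6 = 6.
Bid 6 instead: wins, pays 4, utility 12 - 4 = 8.
Since 8 > 6, bidding 6 is strictly better here, so truthful bidding is not dominant.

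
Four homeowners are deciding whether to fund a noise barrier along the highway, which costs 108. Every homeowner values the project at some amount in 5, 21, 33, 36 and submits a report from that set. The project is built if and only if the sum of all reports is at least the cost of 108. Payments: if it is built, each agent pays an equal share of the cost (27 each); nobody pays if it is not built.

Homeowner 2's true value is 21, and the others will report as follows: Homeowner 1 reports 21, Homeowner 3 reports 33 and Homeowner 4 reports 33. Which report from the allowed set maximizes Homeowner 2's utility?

Report 5: project not built, utility 0.
Report 21: project built, pays 27, utility 21 - 27 = -6.
Report 33: project built, pays 27, utility 21 - 27 = -6.
Report 36: project built, pays 27, utility 21 - 27 = -6.
The best choice is 5 with utility 0.

5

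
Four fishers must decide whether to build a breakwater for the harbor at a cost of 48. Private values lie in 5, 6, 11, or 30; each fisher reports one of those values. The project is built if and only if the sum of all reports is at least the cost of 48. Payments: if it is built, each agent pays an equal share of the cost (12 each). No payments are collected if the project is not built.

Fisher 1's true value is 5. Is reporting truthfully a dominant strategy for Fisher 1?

Yes

Check each profile of the others' reports and compare truth against every alternative report.
Others report (6, 6, 30): truth gives 0, best alternative gives -7.
Others report (6, 30, 6): truth gives 0, best alternative gives -7.
Others report (30, 6, 6): truth gives 0, best alternative gives -7.
Others report (5, 11, 30): truth gives -7, best alternative gives -7.
Others report (5, 30, 11): truth gives -7, best alternative gives -7.
Others report (5, 30, 30): truth gives -7, best alternative gives -7.
(Remaining 58 profiles checked similarly; truth is weakly best in each.)
In every case the truthful report is at least as good as any alternative, so it is a dominant strategy.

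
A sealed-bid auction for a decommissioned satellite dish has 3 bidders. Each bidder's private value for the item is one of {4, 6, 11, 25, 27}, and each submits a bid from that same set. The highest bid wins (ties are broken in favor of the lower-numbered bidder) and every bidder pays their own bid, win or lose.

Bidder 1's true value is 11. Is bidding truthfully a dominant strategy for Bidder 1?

Consider the case where Bidder 2 bids 4 and Bidder 3 bids 4.
Truthful bid 11: wins, pays 11, utility 11 - 11 = 0.
Bid 4 instead: wins, pays 4, utility 11 - 4 = 7.
Since 7 > 0, bidding 4 is strictly better here, so truthful bidding is not dominant.

No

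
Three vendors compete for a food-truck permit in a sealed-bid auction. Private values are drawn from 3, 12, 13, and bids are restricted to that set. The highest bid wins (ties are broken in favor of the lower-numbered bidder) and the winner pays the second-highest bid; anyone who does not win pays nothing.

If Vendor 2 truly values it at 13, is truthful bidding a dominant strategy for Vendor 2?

Check each profile of the others' bids and compare truth against every alternative bid.
Others bid (12, 3): truth gives 1, best alternative gives 0.
Others bid (12, 12): truth gives 1, best alternative gives 0.
Others bid (3, 3): truth gives 10, best alternative gives 10.
Others bid (3, 12): truth gives 1, best alternative gives 1.
Others bid (3, 13): truth gives 0, best alternative gives 0.
Others bid (12, 13): truth gives 0, best alternative gives 0.
(Remaining 3 profiles checked similarly; truth is weakly best in each.)
In every case the truthful bid is at least as good as any alternative, so it is a dominant strategy.

Yes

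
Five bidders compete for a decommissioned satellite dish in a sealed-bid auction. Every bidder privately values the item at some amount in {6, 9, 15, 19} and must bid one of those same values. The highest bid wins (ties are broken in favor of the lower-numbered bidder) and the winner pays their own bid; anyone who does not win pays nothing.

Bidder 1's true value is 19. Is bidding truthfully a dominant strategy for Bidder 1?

No

Consider the case where Bidder 2 bids 6, Bidder 3 bids 6, Bidder 4 bids 6 and Bidder 5 bids 6.
Truthful bid 19: wins, pays 19, utility 19 - 19 = 0.
Bid 6 instead: wins, pays 6, utility 19 - 6 = 13.
Since 13 > 0, bidding 6 is strictly better here, so truthful bidding is not dominant.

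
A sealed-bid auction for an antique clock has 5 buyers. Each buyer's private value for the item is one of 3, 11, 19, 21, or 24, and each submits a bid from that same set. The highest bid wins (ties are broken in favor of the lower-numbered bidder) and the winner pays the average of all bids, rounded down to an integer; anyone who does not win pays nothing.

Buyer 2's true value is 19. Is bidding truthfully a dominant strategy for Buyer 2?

No

Consider the case where Buyer 1 bids 3, Buyer 3 bids 3, Buyer 4 bids 3 and Buyer 5 bids 3.
Truthful bid 19: wins, pays 6, utility 19 - 6 = 13.
Bid 11 instead: wins, pays 4, utility 19 - 4 = 15.
Since 15 > 13, bidding 11 is strictly better here, so truthful bidding is not dominant.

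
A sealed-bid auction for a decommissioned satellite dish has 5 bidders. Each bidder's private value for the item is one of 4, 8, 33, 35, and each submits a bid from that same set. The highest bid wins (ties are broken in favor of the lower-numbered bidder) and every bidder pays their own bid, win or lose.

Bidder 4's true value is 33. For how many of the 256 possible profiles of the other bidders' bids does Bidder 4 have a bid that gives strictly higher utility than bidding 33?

Others bid (4, 4, 4, 4): truth gives 0; bid 8 gives 25 > 0. Violating.
Others bid (4, 4, 4, 8): truth gives 0; bid 8 gives 25 > 0. Violating.
Others bid (4, 4, 4, 35): truth gives -33; bid 35 gives -2 > -33. Violating.
Others bid (4, 4, 8, 35): truth gives -33; bid 35 gives -2 > -33. Violating.
Others bid (4, 4, 4, 33): truth gives 0; no alternative beats it.
Others bid (4, 4, 8, 4): truth gives 0; no alternative beats it.
(Checking all 256 profiles: 234 have a profitable deviation, 22 do not.)

234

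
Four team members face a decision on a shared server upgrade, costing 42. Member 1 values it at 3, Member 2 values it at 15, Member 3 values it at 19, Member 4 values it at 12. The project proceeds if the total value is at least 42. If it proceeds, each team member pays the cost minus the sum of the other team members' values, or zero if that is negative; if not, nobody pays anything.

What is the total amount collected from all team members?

25

Total value 49 ≥ cost 42, so it is built.
Member 1: others sum to 46; max(0, 42 - 46) = 0.
Member 2: others sum to 34; max(0, 42 - 34) = 8.
Member 3: others sum to 30; max(0, 42 - 30) = 12.
Member 4: others sum to 37; max(0, 42 - 37) = 5.
Total collected = 0 + 8 + 12 + 5 = 25.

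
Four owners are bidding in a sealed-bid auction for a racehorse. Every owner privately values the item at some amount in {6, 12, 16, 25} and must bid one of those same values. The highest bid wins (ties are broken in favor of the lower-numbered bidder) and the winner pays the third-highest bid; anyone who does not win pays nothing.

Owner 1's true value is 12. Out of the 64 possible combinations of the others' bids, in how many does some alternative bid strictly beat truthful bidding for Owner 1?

6

Others bid (6, 6, 16): truth gives 0; bid 16 gives 6 > 0. Violating.
Others bid (6, 6, 25): truth gives 0; bid 25 gives 6 > 0. Violating.
Others bid (6, 16, 6): truth gives 0; bid 16 gives 6 > 0. Violating.
Others bid (6, 25, 6): truth gives 0; bid 25 gives 6 > 0. Violating.
Others bid (6, 6, 6): truth gives 6; no alternative beats it.
Others bid (6, 6, 12): truth gives 6; no alternative beats it.
(Checking all 64 profiles: 6 have a profitable deviation, 58 do not.)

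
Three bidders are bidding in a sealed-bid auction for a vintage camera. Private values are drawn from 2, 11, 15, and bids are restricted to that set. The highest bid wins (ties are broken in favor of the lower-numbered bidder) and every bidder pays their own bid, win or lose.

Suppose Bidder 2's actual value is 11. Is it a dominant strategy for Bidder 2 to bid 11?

Consider the case where Bidder 1 bids 2 and Bidder 3 bids 15.
Truthful bid 11: loses but pays 11, utility -11.
Bid 2 instead: loses but pays 2, utility -2.
Since -2 > -11, bidding 2 is strictly better here, so truthful bidding is not dominant.

No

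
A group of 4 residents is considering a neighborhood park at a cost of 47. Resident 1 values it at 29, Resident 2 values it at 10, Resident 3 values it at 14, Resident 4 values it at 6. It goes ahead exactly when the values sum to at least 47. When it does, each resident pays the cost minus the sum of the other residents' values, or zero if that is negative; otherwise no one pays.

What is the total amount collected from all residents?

Total value 59 ≥ cost 47, so it is built.
Resident 1: others sum to 30; max(0, 47 - 30) = 17.
Resident 2: others sum to 49; max(0, 47 - 49) = 0.
Resident 3: others sum to 45; max(0, 47 - 45) = 2.
Resident 4: others sum to 53; max(0, 47 - 53) = 0.
Total collected = 17 + 0 + 2 + 0 = 19.

19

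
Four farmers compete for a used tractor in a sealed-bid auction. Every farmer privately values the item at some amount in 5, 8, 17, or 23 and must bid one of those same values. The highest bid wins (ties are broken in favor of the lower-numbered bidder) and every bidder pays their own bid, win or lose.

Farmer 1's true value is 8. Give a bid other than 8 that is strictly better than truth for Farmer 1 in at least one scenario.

5

Suppose Farmer 2 bids 5, Farmer 3 bids 5 and Farmer 4 bids 5.
Bid 8: wins, pays 8, utility 8 - 8 = 0.
Bid 5: wins, pays 5, utility 8 - 5 = 3.
So bidding 5 beats truth here (3 > 0).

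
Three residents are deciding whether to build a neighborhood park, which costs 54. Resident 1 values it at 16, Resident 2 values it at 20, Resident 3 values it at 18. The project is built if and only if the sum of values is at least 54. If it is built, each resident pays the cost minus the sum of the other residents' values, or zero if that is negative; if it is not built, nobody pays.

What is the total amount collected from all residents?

54

Total value 54 ≥ cost 54, so it is built.
Resident 1: others sum to 38; max(0, 54 - 38) = 16.
Resident 2: others sum to 34; max(0, 54 - 34) = 20.
Resident 3: others sum to 36; max(0, 54 - 36) = 18.
Total collected = 16 + 20 + 18 = 54.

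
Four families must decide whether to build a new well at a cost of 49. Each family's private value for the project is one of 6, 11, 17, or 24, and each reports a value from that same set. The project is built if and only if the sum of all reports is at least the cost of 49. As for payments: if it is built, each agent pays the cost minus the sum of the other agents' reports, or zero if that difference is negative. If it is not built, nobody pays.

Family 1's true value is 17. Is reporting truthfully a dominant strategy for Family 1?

Check each profile of the others' reports and compare truth against every alternative report.
Others report (6, 24, 24): truth gives 17, best alternative gives 17.
Others report (11, 17, 24): truth gives 17, best alternative gives 17.
Others report (11, 24, 17): truth gives 17, best alternative gives 17.
Others report (11, 24, 24): truth gives 17, best alternative gives 17.
Others report (17, 11, 24): truth gives 17, best alternative gives 17.
Others report (17, 17, 17): truth gives 17, best alternative gives 17.
(Remaining 58 profiles checked similarly; truth is weakly best in each.)
In every case the truthful report is at least as good as any alternative, so it is a dominant strategy.

Yes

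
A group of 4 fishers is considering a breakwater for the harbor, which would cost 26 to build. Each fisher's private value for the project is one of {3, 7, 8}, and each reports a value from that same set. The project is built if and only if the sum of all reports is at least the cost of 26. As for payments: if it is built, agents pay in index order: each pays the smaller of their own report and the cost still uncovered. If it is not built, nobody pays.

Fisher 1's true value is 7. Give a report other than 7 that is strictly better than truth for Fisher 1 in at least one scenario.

Suppose Fisher 2 reports 7, Fisher 3 reports 8 and Fisher 4 reports 8.
Report 7: project built, pays 7, utility 7 - 7 = 0.
Report 3: project built, pays 3, utility 7 - 3 = 4.
So reporting 3 beats truth here (4 > 0).

3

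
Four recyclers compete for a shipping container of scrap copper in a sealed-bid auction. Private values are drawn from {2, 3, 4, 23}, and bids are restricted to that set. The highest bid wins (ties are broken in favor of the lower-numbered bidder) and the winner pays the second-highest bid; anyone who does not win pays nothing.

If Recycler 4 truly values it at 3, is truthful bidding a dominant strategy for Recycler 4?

Yes

Check each profile of the others' bids and compare truth against every alternative bid.
Others bid (2, 2, 2): truth gives 1, best alternative gives 1.
Others bid (2, 2, 3): truth gives 0, best alternative gives 0.
Others bid (2, 2, 4): truth gives 0, best alternative gives 0.
Others bid (2, 2, 23): truth gives 0, best alternative gives 0.
Others bid (2, 3, 2): truth gives 0, best alternative gives 0.
Others bid (2, 3, 3): truth gives 0, best alternative gives 0.
(Remaining 58 profiles checked similarly; truth is weakly best in each.)
In every case the truthful bid is at least as good as any alternative, so it is a dominant strategy.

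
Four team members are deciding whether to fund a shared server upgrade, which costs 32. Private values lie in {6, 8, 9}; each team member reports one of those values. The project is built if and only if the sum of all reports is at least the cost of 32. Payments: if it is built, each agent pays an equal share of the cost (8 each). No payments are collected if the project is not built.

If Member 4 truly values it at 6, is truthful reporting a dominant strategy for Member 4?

Yes

Check each profile of the others' reports and compare truth against every alternative report.
Others report (6, 9, 9): truth gives 0, best alternative gives -2.
Others report (8, 8, 8): truth gives 0, best alternative gives -2.
Others report (8, 8, 9): truth gives 0, best alternative gives -2.
Others report (8, 9, 8): truth gives 0, best alternative gives -2.
Others report (9, 6, 9): truth gives 0, best alternative gives -2.
Others report (9, 8, 8): truth gives 0, best alternative gives -2.
(Remaining 21 profiles checked similarly; truth is weakly best in each.)
In every case the truthful report is at least as good as any alternative, so it is a dominant strategy.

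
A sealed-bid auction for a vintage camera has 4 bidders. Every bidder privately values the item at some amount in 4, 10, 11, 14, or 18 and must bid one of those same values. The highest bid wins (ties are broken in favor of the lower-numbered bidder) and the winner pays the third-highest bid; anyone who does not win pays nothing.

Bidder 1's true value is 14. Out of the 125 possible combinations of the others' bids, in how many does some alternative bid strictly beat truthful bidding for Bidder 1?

Others bid (4, 4, 18): truth gives 0; bid 18 gives 10 > 0. Violating.
Others bid (4, 10, 18): truth gives 0; bid 18 gives 4 > 0. Violating.
Others bid (4, 11, 18): truth gives 0; bid 18 gives 3 > 0. Violating.
Others bid (4, 18, 4): truth gives 0; bid 18 gives 10 > 0. Violating.
Others bid (4, 4, 4): truth gives 10; no alternative beats it.
Others bid (4, 4, 10): truth gives 10; no alternative beats it.
(Checking all 125 profiles: 27 have a profitable deviation, 98 do not.)

27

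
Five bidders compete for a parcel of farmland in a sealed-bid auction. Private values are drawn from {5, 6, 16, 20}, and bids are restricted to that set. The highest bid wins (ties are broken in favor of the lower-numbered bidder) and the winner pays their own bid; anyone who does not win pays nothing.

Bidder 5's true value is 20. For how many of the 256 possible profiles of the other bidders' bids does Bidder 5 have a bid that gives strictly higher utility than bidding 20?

16

Others bid (5, 5, 5, 5): truth gives 0; bid 6 gives 14 > 0. Violating.
Others bid (5, 5, 5, 6): truth gives 0; bid 16 gives 4 > 0. Violating.
Others bid (5, 5, 6, 5): truth gives 0; bid 16 gives 4 > 0. Violating.
Others bid (5, 5, 6, 6): truth gives 0; bid 16 gives 4 > 0. Violating.
Others bid (5, 5, 5, 16): truth gives 0; no alternative beats it.
Others bid (5, 5, 5, 20): truth gives 0; no alternative beats it.
(Checking all 256 profiles: 16 have a profitable deviation, 240 do not.)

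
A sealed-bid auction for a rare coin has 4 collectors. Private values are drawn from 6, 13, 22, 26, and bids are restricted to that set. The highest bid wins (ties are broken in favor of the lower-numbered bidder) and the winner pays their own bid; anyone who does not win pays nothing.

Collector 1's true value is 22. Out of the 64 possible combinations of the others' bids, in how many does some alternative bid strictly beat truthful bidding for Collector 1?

Others bid (6, 6, 6): truth gives 0; bid 6 gives 16 > 0. Violating.
Others bid (6, 6, 13): truth gives 0; bid 13 gives 9 > 0. Violating.
Others bid (6, 13, 6): truth gives 0; bid 13 gives 9 > 0. Violating.
Others bid (6, 13, 13): truth gives 0; bid 13 gives 9 > 0. Violating.
Others bid (6, 6, 22): truth gives 0; no alternative beats it.
Others bid (6, 6, 26): truth gives 0; no alternative beats it.
(Checking all 64 profiles: 8 have a profitable deviation, 56 do not.)

8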